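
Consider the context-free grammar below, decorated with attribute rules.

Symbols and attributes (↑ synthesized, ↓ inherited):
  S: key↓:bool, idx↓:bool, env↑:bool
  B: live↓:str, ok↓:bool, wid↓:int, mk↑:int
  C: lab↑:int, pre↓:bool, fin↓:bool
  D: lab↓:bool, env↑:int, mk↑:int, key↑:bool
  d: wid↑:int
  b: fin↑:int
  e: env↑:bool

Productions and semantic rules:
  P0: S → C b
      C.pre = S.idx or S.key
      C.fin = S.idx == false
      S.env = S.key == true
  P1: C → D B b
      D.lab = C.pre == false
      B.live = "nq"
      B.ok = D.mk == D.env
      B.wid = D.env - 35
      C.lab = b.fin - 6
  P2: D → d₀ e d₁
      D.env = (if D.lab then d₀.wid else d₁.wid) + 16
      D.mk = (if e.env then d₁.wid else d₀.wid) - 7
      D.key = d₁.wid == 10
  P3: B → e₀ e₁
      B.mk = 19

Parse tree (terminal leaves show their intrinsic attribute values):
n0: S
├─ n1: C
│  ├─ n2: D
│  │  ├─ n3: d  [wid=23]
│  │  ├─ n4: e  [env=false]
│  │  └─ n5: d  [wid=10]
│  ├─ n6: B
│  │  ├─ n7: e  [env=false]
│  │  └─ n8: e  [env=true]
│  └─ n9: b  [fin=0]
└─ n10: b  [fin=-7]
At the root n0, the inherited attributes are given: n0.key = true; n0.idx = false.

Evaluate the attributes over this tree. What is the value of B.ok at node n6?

false

1. n0.key = true  [given at root]
2. n0.idx = false  [given at root]
3. n1.pre = true  [S.idx or S.key]
4. n1.fin = true  [S.idx == false]
5. n2.lab = false  [C.pre == false]
6. n3.wid = 23  [terminal]
7. n4.env = false  [terminal]
8. n5.wid = 10  [terminal]
9. n2.env = 26  [(if D.lab then d₀.wid else d₁.wid) + 16]
10. n2.mk = 16  [(if e.env then d₁.wid else d₀.wid) - 7]
11. n2.key = true  [d₁.wid == 10]
12. n6.live = "nq"  ["nq"]
13. n6.ok = false  [D.mk == D.env]
14. n6.wid = -9  [D.env - 35]
15. n7.env = false  [terminal]
16. n8.env = true  [terminal]
17. n6.mk = 19  [19]
18. n9.fin = 0  [terminal]
19. n1.lab = -6  [b.fin - 6]
20. n10.fin = -7  [terminal]
21. n0.env = true  [S.key == true]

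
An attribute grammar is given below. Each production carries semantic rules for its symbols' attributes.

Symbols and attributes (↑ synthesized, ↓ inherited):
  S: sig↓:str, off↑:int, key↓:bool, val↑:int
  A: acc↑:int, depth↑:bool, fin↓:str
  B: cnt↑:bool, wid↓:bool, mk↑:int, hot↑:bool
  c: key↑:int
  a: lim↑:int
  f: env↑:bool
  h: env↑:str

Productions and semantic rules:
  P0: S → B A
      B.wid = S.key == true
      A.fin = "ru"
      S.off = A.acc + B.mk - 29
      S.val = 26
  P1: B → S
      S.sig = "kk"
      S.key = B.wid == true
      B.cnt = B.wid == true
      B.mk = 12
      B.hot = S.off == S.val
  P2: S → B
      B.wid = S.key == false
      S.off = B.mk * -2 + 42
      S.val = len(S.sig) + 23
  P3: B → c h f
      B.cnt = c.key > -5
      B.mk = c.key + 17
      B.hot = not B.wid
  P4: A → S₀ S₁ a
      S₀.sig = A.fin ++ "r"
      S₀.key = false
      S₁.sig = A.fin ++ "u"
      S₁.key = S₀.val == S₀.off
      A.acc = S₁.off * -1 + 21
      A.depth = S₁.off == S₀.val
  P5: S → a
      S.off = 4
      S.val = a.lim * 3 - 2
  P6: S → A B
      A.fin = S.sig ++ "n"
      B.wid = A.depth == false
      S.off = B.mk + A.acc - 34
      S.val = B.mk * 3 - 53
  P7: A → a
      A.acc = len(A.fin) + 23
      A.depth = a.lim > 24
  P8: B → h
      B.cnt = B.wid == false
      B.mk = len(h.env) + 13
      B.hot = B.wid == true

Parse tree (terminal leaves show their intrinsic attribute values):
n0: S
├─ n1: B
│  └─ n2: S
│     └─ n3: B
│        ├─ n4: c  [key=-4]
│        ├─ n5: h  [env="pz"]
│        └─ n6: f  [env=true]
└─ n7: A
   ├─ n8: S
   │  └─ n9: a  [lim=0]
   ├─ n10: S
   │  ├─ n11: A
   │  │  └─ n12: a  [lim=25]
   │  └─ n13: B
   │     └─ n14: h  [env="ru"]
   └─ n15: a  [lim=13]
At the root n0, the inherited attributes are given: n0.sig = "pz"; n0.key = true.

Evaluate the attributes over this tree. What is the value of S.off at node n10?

8

1. n0.sig = "pz"  [given at root]
2. n0.key = true  [given at root]
3. n1.wid = true  [S.key == true]
4. n2.sig = "kk"  ["kk"]
5. n2.key = true  [B.wid == true]
6. n3.wid = false  [S.key == false]
7. n4.key = -4  [terminal]
8. n5.env = "pz"  [terminal]
9. n6.env = true  [terminal]
10. n3.cnt = true  [c.key > -5]
11. n3.mk = 13  [c.key + 17]
12. n3.hot = true  [not B.wid]
13. n2.off = 16  [B.mk * -2 + 42]
14. n2.val = 25  [len(S.sig) + 23]
15. n1.cnt = true  [B.wid == true]
16. n1.mk = 12  [12]
17. n1.hot = false  [S.off == S.val]
18. n7.fin = "ru"  ["ru"]
19. n8.sig = "rur"  [A.fin ++ "r"]
20. n8.key = false  [false]
21. n9.lim = 0  [terminal]
22. n8.off = 4  [4]
23. n8.val = -2  [a.lim * 3 - 2]
24. n10.sig = "ruu"  [A.fin ++ "u"]
25. n10.key = false  [S₀.val == S₀.off]
26. n11.fin = "ruun"  [S.sig ++ "n"]
27. n12.lim = 25  [terminal]
28. n11.acc = 27  [len(A.fin) + 23]
29. n11.depth = true  [a.lim > 24]
30. n13.wid = false  [A.depth == false]
31. n14.env = "ru"  [terminal]
32. n13.cnt = true  [B.wid == false]
33. n13.mk = 15  [len(h.env) + 13]
34. n13.hot = false  [B.wid == true]
35. n10.off = 8  [B.mk + A.acc - 34]
36. n10.val = -8  [B.mk * 3 - 53]
37. n15.lim = 13  [terminal]
38. n7.acc = 13  [S₁.off * -1 + 21]
39. n7.depth = false  [S₁.off == S₀.val]
40. n0.off = -4  [A.acc + B.mk - 29]
41. n0.val = 26  [26]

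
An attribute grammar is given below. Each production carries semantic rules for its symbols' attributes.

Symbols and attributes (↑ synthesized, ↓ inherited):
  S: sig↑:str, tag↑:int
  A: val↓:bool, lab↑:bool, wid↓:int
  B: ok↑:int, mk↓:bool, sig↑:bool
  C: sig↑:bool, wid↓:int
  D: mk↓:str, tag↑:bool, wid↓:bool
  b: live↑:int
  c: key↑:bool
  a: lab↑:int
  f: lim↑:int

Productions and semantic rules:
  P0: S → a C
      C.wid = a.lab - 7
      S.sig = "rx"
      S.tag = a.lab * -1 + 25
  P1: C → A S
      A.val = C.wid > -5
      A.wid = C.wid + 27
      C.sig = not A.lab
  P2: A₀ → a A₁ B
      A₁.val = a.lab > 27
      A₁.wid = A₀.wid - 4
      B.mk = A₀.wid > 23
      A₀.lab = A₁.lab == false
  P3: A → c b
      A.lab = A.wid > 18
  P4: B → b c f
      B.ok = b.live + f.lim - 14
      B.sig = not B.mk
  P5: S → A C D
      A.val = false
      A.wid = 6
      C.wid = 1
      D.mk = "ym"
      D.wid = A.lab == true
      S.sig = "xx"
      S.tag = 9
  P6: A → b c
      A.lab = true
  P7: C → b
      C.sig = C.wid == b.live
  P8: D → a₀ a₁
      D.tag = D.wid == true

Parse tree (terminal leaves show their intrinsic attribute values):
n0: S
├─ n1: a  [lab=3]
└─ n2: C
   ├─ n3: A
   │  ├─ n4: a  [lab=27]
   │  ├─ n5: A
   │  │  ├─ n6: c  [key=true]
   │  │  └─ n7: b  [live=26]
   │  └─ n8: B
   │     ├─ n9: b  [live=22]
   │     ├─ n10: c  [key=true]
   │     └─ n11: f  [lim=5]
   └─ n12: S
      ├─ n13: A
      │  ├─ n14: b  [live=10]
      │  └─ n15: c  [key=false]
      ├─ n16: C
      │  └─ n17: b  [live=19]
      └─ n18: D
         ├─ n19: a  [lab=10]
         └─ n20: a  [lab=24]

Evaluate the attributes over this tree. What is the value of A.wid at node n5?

19

1. n1.lab = 3  [terminal]
2. n2.wid = -4  [a.lab - 7]
3. n3.val = true  [C.wid > -5]
4. n3.wid = 23  [C.wid + 27]
5. n4.lab = 27  [terminal]
6. n5.val = false  [a.lab > 27]
7. n5.wid = 19  [A₀.wid - 4]
8. n6.key = true  [terminal]
9. n7.live = 26  [terminal]
10. n5.lab = true  [A.wid > 18]
11. n8.mk = false  [A₀.wid > 23]
12. n9.live = 22  [terminal]
13. n10.key = true  [terminal]
14. n11.lim = 5  [terminal]
15. n8.ok = 13  [b.live + f.lim - 14]
16. n8.sig = true  [not B.mk]
17. n3.lab = false  [A₁.lab == false]
18. n13.val = false  [false]
19. n13.wid = 6  [6]
20. n14.live = 10  [terminal]
21. n15.key = false  [terminal]
22. n13.lab = true  [true]
23. n16.wid = 1  [1]
24. n17.live = 19  [terminal]
25. n16.sig = false  [C.wid == b.live]
26. n18.mk = "ym"  ["ym"]
27. n18.wid = true  [A.lab == true]
28. n19.lab = 10  [terminal]
29. n20.lab = 24  [terminal]
30. n18.tag = true  [D.wid == true]
31. n12.sig = "xx"  ["xx"]
32. n12.tag = 9  [9]
33. n2.sig = true  [not A.lab]
34. n0.sig = "rx"  ["rx"]
35. n0.tag = 22  [a.lab * -1 + 25]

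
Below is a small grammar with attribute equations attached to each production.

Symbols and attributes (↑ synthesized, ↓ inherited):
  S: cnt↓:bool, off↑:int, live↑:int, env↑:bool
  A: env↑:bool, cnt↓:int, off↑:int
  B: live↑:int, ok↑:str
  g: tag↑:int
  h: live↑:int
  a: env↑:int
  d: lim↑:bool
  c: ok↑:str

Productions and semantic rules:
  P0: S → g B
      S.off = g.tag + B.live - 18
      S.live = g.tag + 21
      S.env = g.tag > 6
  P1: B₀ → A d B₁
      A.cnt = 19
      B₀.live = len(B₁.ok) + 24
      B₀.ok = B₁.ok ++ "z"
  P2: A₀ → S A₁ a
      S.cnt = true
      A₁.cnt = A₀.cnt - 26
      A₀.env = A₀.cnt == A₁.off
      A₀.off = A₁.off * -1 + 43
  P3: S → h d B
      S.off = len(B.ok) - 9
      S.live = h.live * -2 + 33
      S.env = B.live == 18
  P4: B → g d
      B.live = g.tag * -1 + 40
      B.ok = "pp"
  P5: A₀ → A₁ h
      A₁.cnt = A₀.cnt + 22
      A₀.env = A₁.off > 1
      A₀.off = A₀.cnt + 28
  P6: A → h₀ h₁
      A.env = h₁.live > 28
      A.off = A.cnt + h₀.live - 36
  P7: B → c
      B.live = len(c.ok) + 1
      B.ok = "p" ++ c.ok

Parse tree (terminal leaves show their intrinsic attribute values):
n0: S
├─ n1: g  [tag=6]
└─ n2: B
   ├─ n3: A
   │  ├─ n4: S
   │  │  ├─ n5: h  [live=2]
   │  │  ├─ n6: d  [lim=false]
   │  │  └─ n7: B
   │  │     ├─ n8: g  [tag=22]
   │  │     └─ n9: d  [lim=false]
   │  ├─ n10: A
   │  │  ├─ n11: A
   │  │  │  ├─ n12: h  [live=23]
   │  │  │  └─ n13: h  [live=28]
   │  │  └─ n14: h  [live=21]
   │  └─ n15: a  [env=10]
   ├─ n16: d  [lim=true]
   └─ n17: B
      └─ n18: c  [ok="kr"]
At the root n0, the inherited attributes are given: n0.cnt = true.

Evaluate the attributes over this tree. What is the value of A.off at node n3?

1. n0.cnt = true  [given at root]
2. n1.tag = 6  [terminal]
3. n3.cnt = 19  [19]
4. n4.cnt = true  [true]
5. n5.live = 2  [terminal]
6. n6.lim = false  [terminal]
7. n8.tag = 22  [terminal]
8. n9.lim = false  [terminal]
9. n7.live = 18  [g.tag * -1 + 40]
10. n7.ok = "pp"  ["pp"]
11. n4.off = -7  [len(B.ok) - 9]
12. n4.live = 29  [h.live * -2 + 33]
13. n4.env = true  [B.live == 18]
14. n10.cnt = -7  [A₀.cnt - 26]
15. n11.cnt = 15  [A₀.cnt + 22]
16. n12.live = 23  [terminal]
17. n13.live = 28  [terminal]
18. n11.env = false  [h₁.live > 28]
19. n11.off = 2  [A.cnt + h₀.live - 36]
20. n14.live = 21  [terminal]
21. n10.env = true  [A₁.off > 1]
22. n10.off = 21  [A₀.cnt + 28]
23. n15.env = 10  [terminal]
24. n3.env = false  [A₀.cnt == A₁.off]
25. n3.off = 22  [A₁.off * -1 + 43]
26. n16.lim = true  [terminal]
27. n18.ok = "kr"  [terminal]
28. n17.live = 3  [len(c.ok) + 1]
29. n17.ok = "pkr"  ["p" ++ c.ok]
30. n2.live = 27  [len(B₁.ok) + 24]
31. n2.ok = "pkrz"  [B₁.ok ++ "z"]
32. n0.off = 15  [g.tag + B.live - 18]
33. n0.live = 27  [g.tag + 21]
34. n0.env = false  [g.tag > 6]

22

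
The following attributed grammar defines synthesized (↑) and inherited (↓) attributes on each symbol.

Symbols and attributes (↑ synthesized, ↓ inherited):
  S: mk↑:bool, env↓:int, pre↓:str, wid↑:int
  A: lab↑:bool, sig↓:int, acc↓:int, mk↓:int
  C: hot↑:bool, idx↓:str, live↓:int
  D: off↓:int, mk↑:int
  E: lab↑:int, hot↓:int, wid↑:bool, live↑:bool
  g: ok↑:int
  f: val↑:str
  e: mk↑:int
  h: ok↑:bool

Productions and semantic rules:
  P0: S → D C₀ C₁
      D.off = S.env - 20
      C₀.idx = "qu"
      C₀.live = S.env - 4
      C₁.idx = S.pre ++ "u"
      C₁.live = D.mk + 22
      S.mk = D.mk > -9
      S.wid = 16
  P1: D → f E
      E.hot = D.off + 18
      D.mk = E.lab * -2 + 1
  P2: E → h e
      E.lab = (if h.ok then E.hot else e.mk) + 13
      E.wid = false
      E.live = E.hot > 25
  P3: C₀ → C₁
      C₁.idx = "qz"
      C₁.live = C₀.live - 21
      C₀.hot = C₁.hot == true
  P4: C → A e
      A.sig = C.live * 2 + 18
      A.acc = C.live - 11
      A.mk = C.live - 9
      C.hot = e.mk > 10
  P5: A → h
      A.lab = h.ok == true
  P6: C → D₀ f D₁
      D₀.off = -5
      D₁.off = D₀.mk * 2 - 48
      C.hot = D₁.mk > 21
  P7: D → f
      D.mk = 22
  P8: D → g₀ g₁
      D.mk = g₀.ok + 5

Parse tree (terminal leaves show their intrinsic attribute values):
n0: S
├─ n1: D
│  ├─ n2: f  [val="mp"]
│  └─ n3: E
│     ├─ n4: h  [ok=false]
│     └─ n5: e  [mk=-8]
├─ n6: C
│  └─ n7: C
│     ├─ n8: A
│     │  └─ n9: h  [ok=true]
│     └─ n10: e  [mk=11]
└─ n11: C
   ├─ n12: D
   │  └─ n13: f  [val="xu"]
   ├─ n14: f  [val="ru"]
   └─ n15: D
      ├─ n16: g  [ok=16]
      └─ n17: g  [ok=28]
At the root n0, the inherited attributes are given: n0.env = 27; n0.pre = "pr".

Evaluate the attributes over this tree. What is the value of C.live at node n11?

1. n0.env = 27  [given at root]
2. n0.pre = "pr"  [given at root]
3. n1.off = 7  [S.env - 20]
4. n2.val = "mp"  [terminal]
5. n3.hot = 25  [D.off + 18]
6. n4.ok = false  [terminal]
7. n5.mk = -8  [terminal]
8. n3.lab = 5  [(if h.ok then E.hot else e.mk) + 13]
9. n3.wid = false  [false]
10. n3.live = false  [E.hot > 25]
11. n1.mk = -9  [E.lab * -2 + 1]
12. n6.idx = "qu"  ["qu"]
13. n6.live = 23  [S.env - 4]
14. n7.idx = "qz"  ["qz"]
15. n7.live = 2  [C₀.live - 21]
16. n8.sig = 22  [C.live * 2 + 18]
17. n8.acc = -9  [C.live - 11]
18. n8.mk = -7  [C.live - 9]
19. n9.ok = true  [terminal]
20. n8.lab = true  [h.ok == true]
21. n10.mk = 11  [terminal]
22. n7.hot = true  [e.mk > 10]
23. n6.hot = true  [C₁.hot == true]
24. n11.idx = "pru"  [S.pre ++ "u"]
25. n11.live = 13  [D.mk + 22]
26. n12.off = -5  [-5]
27. n13.val = "xu"  [terminal]
28. n12.mk = 22  [22]
29. n14.val = "ru"  [terminal]
30. n15.off = -4  [D₀.mk * 2 - 48]
31. n16.ok = 16  [terminal]
32. n17.ok = 28  [terminal]
33. n15.mk = 21  [g₀.ok + 5]
34. n11.hot = false  [D₁.mk > 21]
35. n0.mk = false  [D.mk > -9]
36. n0.wid = 16  [16]

13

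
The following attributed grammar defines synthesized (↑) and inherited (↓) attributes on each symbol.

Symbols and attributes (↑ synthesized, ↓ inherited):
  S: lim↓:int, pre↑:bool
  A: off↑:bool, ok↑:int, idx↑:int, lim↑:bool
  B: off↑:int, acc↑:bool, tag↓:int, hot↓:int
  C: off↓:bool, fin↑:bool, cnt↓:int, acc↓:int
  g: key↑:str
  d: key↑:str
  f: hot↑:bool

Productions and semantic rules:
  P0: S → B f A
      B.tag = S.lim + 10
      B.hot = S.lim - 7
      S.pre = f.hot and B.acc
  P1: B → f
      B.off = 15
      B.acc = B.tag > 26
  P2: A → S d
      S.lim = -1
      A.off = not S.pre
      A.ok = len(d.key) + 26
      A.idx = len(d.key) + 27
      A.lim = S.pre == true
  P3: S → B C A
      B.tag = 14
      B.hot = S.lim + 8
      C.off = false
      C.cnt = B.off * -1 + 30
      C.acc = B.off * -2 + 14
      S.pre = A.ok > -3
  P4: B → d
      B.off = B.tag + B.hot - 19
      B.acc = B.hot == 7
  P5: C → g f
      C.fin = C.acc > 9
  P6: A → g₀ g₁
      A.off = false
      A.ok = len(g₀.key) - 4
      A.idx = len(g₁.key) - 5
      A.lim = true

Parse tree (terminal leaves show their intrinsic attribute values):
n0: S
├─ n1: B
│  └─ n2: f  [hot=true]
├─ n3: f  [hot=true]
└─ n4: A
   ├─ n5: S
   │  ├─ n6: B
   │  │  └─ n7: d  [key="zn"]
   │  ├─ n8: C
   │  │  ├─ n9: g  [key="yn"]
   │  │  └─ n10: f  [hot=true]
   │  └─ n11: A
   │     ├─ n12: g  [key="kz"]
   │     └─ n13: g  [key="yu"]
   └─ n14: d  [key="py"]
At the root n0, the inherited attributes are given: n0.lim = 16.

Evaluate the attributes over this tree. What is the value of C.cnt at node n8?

28

1. n0.lim = 16  [given at root]
2. n1.tag = 26  [S.lim + 10]
3. n1.hot = 9  [S.lim - 7]
4. n2.hot = true  [terminal]
5. n1.off = 15  [15]
6. n1.acc = false  [B.tag > 26]
7. n3.hot = true  [terminal]
8. n5.lim = -1  [-1]
9. n6.tag = 14  [14]
10. n6.hot = 7  [S.lim + 8]
11. n7.key = "zn"  [terminal]
12. n6.off = 2  [B.tag + B.hot - 19]
13. n6.acc = true  [B.hot == 7]
14. n8.off = false  [false]
15. n8.cnt = 28  [B.off * -1 + 30]
16. n8.acc = 10  [B.off * -2 + 14]
17. n9.key = "yn"  [terminal]
18. n10.hot = true  [terminal]
19. n8.fin = true  [C.acc > 9]
20. n12.key = "kz"  [terminal]
21. n13.key = "yu"  [terminal]
22. n11.off = false  [false]
23. n11.ok = -2  [len(g₀.key) - 4]
24. n11.idx = -3  [len(g₁.key) - 5]
25. n11.lim = true  [true]
26. n5.pre = true  [A.ok > -3]
27. n14.key = "py"  [terminal]
28. n4.off = false  [not S.pre]
29. n4.ok = 28  [len(d.key) + 26]
30. n4.idx = 29  [len(d.key) + 27]
31. n4.lim = true  [S.pre == true]
32. n0.pre = false  [f.hot and B.acc]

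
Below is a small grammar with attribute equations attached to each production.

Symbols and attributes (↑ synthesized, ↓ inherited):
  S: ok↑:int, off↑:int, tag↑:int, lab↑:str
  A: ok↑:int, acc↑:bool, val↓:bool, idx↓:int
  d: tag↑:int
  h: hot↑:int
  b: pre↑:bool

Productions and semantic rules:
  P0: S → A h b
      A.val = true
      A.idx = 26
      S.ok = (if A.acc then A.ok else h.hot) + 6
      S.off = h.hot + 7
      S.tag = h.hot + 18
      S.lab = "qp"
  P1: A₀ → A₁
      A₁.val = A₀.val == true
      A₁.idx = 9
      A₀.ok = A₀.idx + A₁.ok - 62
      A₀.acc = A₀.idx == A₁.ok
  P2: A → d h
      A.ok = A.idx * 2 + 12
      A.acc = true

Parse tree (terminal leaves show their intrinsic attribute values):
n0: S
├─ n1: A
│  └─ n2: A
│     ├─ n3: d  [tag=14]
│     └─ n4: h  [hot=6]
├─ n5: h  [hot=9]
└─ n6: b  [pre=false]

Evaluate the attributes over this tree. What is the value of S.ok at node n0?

15

1. n1.val = true  [true]
2. n1.idx = 26  [26]
3. n2.val = true  [A₀.val == true]
4. n2.idx = 9  [9]
5. n3.tag = 14  [terminal]
6. n4.hot = 6  [terminal]
7. n2.ok = 30  [A.idx * 2 + 12]
8. n2.acc = true  [true]
9. n1.ok = -6  [A₀.idx + A₁.ok - 62]
10. n1.acc = false  [A₀.idx == A₁.ok]
11. n5.hot = 9  [terminal]
12. n6.pre = false  [terminal]
13. n0.ok = 15  [(if A.acc then A.ok else h.hot) + 6]
14. n0.off = 16  [h.hot + 7]
15. n0.tag = 27  [h.hot + 18]
16. n0.lab = "qp"  ["qp"]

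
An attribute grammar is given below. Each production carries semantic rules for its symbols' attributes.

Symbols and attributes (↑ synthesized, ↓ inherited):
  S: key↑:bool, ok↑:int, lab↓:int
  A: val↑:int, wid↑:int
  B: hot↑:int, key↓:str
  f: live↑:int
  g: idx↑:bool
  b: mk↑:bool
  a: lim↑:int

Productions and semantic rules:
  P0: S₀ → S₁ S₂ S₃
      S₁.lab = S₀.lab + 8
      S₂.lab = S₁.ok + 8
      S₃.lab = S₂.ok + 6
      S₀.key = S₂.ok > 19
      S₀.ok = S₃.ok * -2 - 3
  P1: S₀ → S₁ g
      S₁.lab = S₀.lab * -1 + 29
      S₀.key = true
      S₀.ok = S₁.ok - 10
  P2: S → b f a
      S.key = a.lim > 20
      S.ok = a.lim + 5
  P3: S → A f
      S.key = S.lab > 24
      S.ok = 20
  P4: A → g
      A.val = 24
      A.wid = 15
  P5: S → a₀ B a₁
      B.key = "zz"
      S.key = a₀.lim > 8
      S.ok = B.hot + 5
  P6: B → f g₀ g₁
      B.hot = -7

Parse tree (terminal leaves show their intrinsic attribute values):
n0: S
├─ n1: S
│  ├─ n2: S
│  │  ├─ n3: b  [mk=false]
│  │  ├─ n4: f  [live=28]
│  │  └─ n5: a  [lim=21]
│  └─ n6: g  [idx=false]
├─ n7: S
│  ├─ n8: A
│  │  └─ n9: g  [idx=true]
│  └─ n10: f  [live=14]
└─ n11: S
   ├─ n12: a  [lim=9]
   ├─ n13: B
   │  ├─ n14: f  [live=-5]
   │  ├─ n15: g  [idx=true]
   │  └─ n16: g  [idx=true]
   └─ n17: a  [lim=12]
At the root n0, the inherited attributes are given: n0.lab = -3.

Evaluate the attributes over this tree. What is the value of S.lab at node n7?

24

1. n0.lab = -3  [given at root]
2. n1.lab = 5  [S₀.lab + 8]
3. n2.lab = 24  [S₀.lab * -1 + 29]
4. n3.mk = false  [terminal]
5. n4.live = 28  [terminal]
6. n5.lim = 21  [terminal]
7. n2.key = true  [a.lim > 20]
8. n2.ok = 26  [a.lim + 5]
9. n6.idx = false  [terminal]
10. n1.key = true  [true]
11. n1.ok = 16  [S₁.ok - 10]
12. n7.lab = 24  [S₁.ok + 8]
13. n9.idx = true  [terminal]
14. n8.val = 24  [24]
15. n8.wid = 15  [15]
16. n10.live = 14  [terminal]
17. n7.key = false  [S.lab > 24]
18. n7.ok = 20  [20]
19. n11.lab = 26  [S₂.ok + 6]
20. n12.lim = 9  [terminal]
21. n13.key = "zz"  ["zz"]
22. n14.live = -5  [terminal]
23. n15.idx = true  [terminal]
24. n16.idx = true  [terminal]
25. n13.hot = -7  [-7]
26. n17.lim = 12  [terminal]
27. n11.key = true  [a₀.lim > 8]
28. n11.ok = -2  [B.hot + 5]
29. n0.key = true  [S₂.ok > 19]
30. n0.ok = 1  [S₃.ok * -2 - 3]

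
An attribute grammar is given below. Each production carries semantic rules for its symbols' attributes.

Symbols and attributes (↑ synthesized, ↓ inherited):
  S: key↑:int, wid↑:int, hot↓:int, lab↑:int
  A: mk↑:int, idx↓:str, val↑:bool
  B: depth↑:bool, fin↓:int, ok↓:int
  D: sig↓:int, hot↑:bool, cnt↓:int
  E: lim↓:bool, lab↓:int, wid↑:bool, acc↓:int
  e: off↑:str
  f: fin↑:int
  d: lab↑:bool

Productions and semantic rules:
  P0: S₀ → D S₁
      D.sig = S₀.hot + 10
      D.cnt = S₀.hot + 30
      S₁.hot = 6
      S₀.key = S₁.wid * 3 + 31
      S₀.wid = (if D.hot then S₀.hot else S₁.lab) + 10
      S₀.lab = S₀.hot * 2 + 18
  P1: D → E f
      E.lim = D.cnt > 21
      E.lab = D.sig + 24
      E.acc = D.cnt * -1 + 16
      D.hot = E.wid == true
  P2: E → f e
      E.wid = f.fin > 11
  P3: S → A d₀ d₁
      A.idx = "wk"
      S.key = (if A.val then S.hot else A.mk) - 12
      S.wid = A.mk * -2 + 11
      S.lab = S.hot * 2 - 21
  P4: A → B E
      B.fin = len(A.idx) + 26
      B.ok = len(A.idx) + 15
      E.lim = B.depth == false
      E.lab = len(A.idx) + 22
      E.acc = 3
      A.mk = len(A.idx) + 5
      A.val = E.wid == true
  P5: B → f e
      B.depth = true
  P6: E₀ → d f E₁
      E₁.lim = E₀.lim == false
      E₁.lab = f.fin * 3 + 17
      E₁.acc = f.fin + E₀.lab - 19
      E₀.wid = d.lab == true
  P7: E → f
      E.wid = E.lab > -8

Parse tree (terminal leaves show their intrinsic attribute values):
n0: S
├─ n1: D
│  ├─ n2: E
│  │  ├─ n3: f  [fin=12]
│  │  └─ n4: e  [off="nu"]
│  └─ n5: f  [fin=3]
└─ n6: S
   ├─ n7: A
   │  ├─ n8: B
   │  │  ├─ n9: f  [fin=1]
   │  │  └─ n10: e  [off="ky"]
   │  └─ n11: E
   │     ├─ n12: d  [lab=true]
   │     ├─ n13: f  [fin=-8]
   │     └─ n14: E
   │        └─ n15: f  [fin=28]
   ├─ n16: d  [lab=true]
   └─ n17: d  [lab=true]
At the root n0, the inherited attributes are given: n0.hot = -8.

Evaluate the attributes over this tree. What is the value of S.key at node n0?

22

1. n0.hot = -8  [given at root]
2. n1.sig = 2  [S₀.hot + 10]
3. n1.cnt = 22  [S₀.hot + 30]
4. n2.lim = true  [D.cnt > 21]
5. n2.lab = 26  [D.sig + 24]
6. n2.acc = -6  [D.cnt * -1 + 16]
7. n3.fin = 12  [terminal]
8. n4.off = "nu"  [terminal]
9. n2.wid = true  [f.fin > 11]
10. n5.fin = 3  [terminal]
11. n1.hot = true  [E.wid == true]
12. n6.hot = 6  [6]
13. n7.idx = "wk"  ["wk"]
14. n8.fin = 28  [len(A.idx) + 26]
15. n8.ok = 17  [len(A.idx) + 15]
16. n9.fin = 1  [terminal]
17. n10.off = "ky"  [terminal]
18. n8.depth = true  [true]
19. n11.lim = false  [B.depth == false]
20. n11.lab = 24  [len(A.idx) + 22]
21. n11.acc = 3  [3]
22. n12.lab = true  [terminal]
23. n13.fin = -8  [terminal]
24. n14.lim = true  [E₀.lim == false]
25. n14.lab = -7  [f.fin * 3 + 17]
26. n14.acc = -3  [f.fin + E₀.lab - 19]
27. n15.fin = 28  [terminal]
28. n14.wid = true  [E.lab > -8]
29. n11.wid = true  [d.lab == true]
30. n7.mk = 7  [len(A.idx) + 5]
31. n7.val = true  [E.wid == true]
32. n16.lab = true  [terminal]
33. n17.lab = true  [terminal]
34. n6.key = -6  [(if A.val then S.hot else A.mk) - 12]
35. n6.wid = -3  [A.mk * -2 + 11]
36. n6.lab = -9  [S.hot * 2 - 21]
37. n0.key = 22  [S₁.wid * 3 + 31]
38. n0.wid = 2  [(if D.hot then S₀.hot else S₁.lab) + 10]
39. n0.lab = 2  [S₀.hot * 2 + 18]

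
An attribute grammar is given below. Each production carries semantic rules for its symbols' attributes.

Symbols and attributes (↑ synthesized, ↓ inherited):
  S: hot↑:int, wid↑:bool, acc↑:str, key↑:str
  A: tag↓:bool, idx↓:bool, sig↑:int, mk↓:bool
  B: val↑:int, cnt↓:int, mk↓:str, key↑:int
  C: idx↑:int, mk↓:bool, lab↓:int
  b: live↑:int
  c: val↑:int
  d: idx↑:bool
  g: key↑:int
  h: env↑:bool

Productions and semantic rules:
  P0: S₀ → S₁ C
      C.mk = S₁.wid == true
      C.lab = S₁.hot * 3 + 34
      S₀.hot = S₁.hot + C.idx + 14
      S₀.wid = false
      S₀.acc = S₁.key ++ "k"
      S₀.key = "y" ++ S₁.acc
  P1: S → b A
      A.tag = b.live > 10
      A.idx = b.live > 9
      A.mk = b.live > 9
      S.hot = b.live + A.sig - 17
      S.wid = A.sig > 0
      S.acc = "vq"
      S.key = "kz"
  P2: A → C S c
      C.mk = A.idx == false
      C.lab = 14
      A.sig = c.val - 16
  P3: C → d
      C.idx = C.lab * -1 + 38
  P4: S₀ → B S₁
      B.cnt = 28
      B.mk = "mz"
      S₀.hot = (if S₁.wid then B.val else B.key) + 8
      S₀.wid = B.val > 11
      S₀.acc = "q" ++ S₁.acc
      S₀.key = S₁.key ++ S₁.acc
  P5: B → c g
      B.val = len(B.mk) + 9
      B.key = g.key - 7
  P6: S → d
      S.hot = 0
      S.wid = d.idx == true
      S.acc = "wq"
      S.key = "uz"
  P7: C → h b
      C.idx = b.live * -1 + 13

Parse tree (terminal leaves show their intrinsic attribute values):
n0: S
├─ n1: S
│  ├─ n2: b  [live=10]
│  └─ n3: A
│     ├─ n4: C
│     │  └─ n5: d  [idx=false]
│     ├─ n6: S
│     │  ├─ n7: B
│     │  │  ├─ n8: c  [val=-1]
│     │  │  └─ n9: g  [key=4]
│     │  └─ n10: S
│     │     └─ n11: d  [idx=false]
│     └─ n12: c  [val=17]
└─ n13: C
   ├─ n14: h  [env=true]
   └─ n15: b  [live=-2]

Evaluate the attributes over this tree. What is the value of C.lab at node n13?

16

1. n2.live = 10  [terminal]
2. n3.tag = false  [b.live > 10]
3. n3.idx = true  [b.live > 9]
4. n3.mk = true  [b.live > 9]
5. n4.mk = false  [A.idx == false]
6. n4.lab = 14  [14]
7. n5.idx = false  [terminal]
8. n4.idx = 24  [C.lab * -1 + 38]
9. n7.cnt = 28  [28]
10. n7.mk = "mz"  ["mz"]
11. n8.val = -1  [terminal]
12. n9.key = 4  [terminal]
13. n7.val = 11  [len(B.mk) + 9]
14. n7.key = -3  [g.key - 7]
15. n11.idx = false  [terminal]
16. n10.hot = 0  [0]
17. n10.wid = false  [d.idx == true]
18. n10.acc = "wq"  ["wq"]
19. n10.key = "uz"  ["uz"]
20. n6.hot = 5  [(if S₁.wid then B.val else B.key) + 8]
21. n6.wid = false  [B.val > 11]
22. n6.acc = "qwq"  ["q" ++ S₁.acc]
23. n6.key = "uzwq"  [S₁.key ++ S₁.acc]
24. n12.val = 17  [terminal]
25. n3.sig = 1  [c.val - 16]
26. n1.hot = -6  [b.live + A.sig - 17]
27. n1.wid = true  [A.sig > 0]
28. n1.acc = "vq"  ["vq"]
29. n1.key = "kz"  ["kz"]
30. n13.mk = true  [S₁.wid == true]
31. n13.lab = 16  [S₁.hot * 3 + 34]
32. n14.env = true  [terminal]
33. n15.live = -2  [terminal]
34. n13.idx = 15  [b.live * -1 + 13]
35. n0.hot = 23  [S₁.hot + C.idx + 14]
36. n0.wid = false  [false]
37. n0.acc = "kzk"  [S₁.key ++ "k"]
38. n0.key = "yvq"  ["y" ++ S₁.acc]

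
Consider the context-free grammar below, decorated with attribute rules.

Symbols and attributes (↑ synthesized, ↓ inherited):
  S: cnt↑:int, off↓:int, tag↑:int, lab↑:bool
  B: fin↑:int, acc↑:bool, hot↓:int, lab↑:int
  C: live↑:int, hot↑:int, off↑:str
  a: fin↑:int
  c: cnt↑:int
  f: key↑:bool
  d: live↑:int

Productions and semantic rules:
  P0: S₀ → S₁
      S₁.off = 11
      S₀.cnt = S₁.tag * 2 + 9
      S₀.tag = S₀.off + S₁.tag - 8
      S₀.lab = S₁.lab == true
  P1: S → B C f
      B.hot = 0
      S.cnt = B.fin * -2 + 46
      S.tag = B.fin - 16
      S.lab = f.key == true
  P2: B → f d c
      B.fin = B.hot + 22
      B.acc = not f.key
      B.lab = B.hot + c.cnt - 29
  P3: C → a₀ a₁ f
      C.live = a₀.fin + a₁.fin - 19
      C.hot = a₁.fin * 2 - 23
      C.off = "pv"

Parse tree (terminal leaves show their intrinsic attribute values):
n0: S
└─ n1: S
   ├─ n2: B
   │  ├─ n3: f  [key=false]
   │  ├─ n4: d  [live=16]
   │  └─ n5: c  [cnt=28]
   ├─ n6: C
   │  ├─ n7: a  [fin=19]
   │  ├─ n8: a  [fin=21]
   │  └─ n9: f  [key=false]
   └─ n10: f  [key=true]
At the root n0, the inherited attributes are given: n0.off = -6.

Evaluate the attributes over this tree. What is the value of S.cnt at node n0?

21

1. n0.off = -6  [given at root]
2. n1.off = 11  [11]
3. n2.hot = 0  [0]
4. n3.key = false  [terminal]
5. n4.live = 16  [terminal]
6. n5.cnt = 28  [terminal]
7. n2.fin = 22  [B.hot + 22]
8. n2.acc = true  [not f.key]
9. n2.lab = -1  [B.hot + c.cnt - 29]
10. n7.fin = 19  [terminal]
11. n8.fin = 21  [terminal]
12. n9.key = false  [terminal]
13. n6.live = 21  [a₀.fin + a₁.fin - 19]
14. n6.hot = 19  [a₁.fin * 2 - 23]
15. n6.off = "pv"  ["pv"]
16. n10.key = true  [terminal]
17. n1.cnt = 2  [B.fin * -2 + 46]
18. n1.tag = 6  [B.fin - 16]
19. n1.lab = true  [f.key == true]
20. n0.cnt = 21  [S₁.tag * 2 + 9]
21. n0.tag = -8  [S₀.off + S₁.tag - 8]
22. n0.lab = true  [S₁.lab == true]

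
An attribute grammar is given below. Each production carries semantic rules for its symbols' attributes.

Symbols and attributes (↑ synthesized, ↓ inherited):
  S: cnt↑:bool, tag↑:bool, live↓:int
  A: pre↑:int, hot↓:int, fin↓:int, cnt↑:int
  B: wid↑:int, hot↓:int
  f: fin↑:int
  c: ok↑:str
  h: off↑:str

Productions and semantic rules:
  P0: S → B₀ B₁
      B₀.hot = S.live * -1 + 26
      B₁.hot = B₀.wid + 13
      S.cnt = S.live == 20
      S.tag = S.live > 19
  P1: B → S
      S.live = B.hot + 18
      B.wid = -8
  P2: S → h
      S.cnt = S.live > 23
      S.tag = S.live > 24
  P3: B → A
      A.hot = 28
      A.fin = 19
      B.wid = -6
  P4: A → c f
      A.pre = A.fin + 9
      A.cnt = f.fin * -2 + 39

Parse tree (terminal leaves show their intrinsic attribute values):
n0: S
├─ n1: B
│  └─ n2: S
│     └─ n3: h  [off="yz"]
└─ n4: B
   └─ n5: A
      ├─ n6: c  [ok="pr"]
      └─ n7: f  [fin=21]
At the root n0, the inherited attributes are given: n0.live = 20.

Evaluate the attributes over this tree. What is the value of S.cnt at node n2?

1. n0.live = 20  [given at root]
2. n1.hot = 6  [S.live * -1 + 26]
3. n2.live = 24  [B.hot + 18]
4. n3.off = "yz"  [terminal]
5. n2.cnt = true  [S.live > 23]
6. n2.tag = false  [S.live > 24]
7. n1.wid = -8  [-8]
8. n4.hot = 5  [B₀.wid + 13]
9. n5.hot = 28  [28]
10. n5.fin = 19  [19]
11. n6.ok = "pr"  [terminal]
12. n7.fin = 21  [terminal]
13. n5.pre = 28  [A.fin + 9]
14. n5.cnt = -3  [f.fin * -2 + 39]
15. n4.wid = -6  [-6]
16. n0.cnt = true  [S.live == 20]
17. n0.tag = true  [S.live > 19]

true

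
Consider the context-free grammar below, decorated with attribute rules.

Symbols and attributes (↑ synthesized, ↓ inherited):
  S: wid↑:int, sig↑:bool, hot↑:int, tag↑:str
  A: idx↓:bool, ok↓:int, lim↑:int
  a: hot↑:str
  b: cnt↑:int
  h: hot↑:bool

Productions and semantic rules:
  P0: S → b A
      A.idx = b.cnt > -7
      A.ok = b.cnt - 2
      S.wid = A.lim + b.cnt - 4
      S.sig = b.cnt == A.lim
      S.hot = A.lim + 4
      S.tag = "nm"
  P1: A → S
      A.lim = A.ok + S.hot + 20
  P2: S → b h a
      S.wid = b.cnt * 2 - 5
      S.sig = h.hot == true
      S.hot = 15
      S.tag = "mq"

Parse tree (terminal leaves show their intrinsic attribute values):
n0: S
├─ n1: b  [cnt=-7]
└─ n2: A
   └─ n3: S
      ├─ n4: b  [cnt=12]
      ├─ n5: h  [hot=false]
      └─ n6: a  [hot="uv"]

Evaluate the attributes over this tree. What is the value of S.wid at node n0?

1. n1.cnt = -7  [terminal]
2. n2.idx = false  [b.cnt > -7]
3. n2.ok = -9  [b.cnt - 2]
4. n4.cnt = 12  [terminal]
5. n5.hot = false  [terminal]
6. n6.hot = "uv"  [terminal]
7. n3.wid = 19  [b.cnt * 2 - 5]
8. n3.sig = false  [h.hot == true]
9. n3.hot = 15  [15]
10. n3.tag = "mq"  ["mq"]
11. n2.lim = 26  [A.ok + S.hot + 20]
12. n0.wid = 15  [A.lim + b.cnt - 4]
13. n0.sig = false  [b.cnt == A.lim]
14. n0.hot = 30  [A.lim + 4]
15. n0.tag = "nm"  ["nm"]

15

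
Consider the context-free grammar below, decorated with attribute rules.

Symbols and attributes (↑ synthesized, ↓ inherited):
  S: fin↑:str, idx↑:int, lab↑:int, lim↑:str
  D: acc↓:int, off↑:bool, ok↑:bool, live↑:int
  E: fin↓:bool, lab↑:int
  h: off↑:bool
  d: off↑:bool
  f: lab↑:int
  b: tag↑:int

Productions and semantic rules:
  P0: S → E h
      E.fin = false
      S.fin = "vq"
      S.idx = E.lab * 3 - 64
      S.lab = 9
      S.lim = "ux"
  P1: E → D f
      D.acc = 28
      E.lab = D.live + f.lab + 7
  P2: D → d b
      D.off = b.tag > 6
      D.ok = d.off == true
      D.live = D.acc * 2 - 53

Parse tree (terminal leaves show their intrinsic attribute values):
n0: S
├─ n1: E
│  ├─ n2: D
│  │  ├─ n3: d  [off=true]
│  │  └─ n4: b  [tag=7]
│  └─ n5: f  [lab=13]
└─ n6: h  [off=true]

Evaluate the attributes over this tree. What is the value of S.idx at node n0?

1. n1.fin = false  [false]
2. n2.acc = 28  [28]
3. n3.off = true  [terminal]
4. n4.tag = 7  [terminal]
5. n2.off = true  [b.tag > 6]
6. n2.ok = true  [d.off == true]
7. n2.live = 3  [D.acc * 2 - 53]
8. n5.lab = 13  [terminal]
9. n1.lab = 23  [D.live + f.lab + 7]
10. n6.off = true  [terminal]
11. n0.fin = "vq"  ["vq"]
12. n0.idx = 5  [E.lab * 3 - 64]
13. n0.lab = 9  [9]
14. n0.lim = "ux"  ["ux"]

5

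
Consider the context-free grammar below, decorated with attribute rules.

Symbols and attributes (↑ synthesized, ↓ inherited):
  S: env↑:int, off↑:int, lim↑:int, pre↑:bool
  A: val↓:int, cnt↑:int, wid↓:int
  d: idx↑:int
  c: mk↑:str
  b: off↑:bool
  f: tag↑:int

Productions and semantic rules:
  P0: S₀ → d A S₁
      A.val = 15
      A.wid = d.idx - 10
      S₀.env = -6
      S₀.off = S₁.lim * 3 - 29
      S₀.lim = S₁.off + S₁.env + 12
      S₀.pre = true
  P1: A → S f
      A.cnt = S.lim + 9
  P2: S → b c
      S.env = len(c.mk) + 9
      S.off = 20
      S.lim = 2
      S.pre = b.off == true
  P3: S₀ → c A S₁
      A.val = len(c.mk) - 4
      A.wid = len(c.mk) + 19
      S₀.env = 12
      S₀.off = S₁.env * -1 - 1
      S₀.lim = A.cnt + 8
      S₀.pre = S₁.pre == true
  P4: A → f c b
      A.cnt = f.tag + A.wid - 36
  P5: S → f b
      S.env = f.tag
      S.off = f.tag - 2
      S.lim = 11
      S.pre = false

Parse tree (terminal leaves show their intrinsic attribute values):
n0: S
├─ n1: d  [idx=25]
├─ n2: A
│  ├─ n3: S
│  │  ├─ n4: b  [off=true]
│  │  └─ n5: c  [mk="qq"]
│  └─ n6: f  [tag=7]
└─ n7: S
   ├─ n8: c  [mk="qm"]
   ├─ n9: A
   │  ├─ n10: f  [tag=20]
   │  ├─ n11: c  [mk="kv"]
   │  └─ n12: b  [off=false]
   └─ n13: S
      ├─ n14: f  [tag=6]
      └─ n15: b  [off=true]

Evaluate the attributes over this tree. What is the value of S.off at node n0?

10

1. n1.idx = 25  [terminal]
2. n2.val = 15  [15]
3. n2.wid = 15  [d.idx - 10]
4. n4.off = true  [terminal]
5. n5.mk = "qq"  [terminal]
6. n3.env = 11  [len(c.mk) + 9]
7. n3.off = 20  [20]
8. n3.lim = 2  [2]
9. n3.pre = true  [b.off == true]
10. n6.tag = 7  [terminal]
11. n2.cnt = 11  [S.lim + 9]
12. n8.mk = "qm"  [terminal]
13. n9.val = -2  [len(c.mk) - 4]
14. n9.wid = 21  [len(c.mk) + 19]
15. n10.tag = 20  [terminal]
16. n11.mk = "kv"  [terminal]
17. n12.off = false  [terminal]
18. n9.cnt = 5  [f.tag + A.wid - 36]
19. n14.tag = 6  [terminal]
20. n15.off = true  [terminal]
21. n13.env = 6  [f.tag]
22. n13.off = 4  [f.tag - 2]
23. n13.lim = 11  [11]
24. n13.pre = false  [false]
25. n7.env = 12  [12]
26. n7.off = -7  [S₁.env * -1 - 1]
27. n7.lim = 13  [A.cnt + 8]
28. n7.pre = false  [S₁.pre == true]
29. n0.env = -6  [-6]
30. n0.off = 10  [S₁.lim * 3 - 29]
31. n0.lim = 17  [S₁.off + S₁.env + 12]
32. n0.pre = true  [true]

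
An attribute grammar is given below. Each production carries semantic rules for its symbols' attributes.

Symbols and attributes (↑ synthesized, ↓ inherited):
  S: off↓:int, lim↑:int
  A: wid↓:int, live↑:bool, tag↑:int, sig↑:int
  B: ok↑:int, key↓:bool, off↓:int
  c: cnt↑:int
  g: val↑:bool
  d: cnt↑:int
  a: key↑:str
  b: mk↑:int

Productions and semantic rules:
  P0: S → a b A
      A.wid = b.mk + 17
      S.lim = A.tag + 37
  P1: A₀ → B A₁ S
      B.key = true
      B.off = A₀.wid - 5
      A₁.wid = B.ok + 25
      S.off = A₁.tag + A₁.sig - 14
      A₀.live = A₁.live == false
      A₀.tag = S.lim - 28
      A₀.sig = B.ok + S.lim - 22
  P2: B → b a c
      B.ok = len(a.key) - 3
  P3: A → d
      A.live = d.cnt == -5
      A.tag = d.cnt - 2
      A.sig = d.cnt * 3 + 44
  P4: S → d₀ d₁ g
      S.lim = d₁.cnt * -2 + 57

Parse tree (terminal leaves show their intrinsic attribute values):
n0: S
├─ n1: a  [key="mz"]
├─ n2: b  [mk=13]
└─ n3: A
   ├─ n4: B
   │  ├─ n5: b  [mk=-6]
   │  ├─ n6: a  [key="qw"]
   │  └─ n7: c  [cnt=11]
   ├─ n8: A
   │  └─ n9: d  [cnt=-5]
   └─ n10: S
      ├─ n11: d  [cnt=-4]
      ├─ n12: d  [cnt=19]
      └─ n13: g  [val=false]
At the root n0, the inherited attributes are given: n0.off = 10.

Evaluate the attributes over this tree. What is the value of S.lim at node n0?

28

1. n0.off = 10  [given at root]
2. n1.key = "mz"  [terminal]
3. n2.mk = 13  [terminal]
4. n3.wid = 30  [b.mk + 17]
5. n4.key = true  [true]
6. n4.off = 25  [A₀.wid - 5]
7. n5.mk = -6  [terminal]
8. n6.key = "qw"  [terminal]
9. n7.cnt = 11  [terminal]
10. n4.ok = -1  [len(a.key) - 3]
11. n8.wid = 24  [B.ok + 25]
12. n9.cnt = -5  [terminal]
13. n8.live = true  [d.cnt == -5]
14. n8.tag = -7  [d.cnt - 2]
15. n8.sig = 29  [d.cnt * 3 + 44]
16. n10.off = 8  [A₁.tag + A₁.sig - 14]
17. n11.cnt = -4  [terminal]
18. n12.cnt = 19  [terminal]
19. n13.val = false  [terminal]
20. n10.lim = 19  [d₁.cnt * -2 + 57]
21. n3.live = false  [A₁.live == false]
22. n3.tag = -9  [S.lim - 28]
23. n3.sig = -4  [B.ok + S.lim - 22]
24. n0.lim = 28  [A.tag + 37]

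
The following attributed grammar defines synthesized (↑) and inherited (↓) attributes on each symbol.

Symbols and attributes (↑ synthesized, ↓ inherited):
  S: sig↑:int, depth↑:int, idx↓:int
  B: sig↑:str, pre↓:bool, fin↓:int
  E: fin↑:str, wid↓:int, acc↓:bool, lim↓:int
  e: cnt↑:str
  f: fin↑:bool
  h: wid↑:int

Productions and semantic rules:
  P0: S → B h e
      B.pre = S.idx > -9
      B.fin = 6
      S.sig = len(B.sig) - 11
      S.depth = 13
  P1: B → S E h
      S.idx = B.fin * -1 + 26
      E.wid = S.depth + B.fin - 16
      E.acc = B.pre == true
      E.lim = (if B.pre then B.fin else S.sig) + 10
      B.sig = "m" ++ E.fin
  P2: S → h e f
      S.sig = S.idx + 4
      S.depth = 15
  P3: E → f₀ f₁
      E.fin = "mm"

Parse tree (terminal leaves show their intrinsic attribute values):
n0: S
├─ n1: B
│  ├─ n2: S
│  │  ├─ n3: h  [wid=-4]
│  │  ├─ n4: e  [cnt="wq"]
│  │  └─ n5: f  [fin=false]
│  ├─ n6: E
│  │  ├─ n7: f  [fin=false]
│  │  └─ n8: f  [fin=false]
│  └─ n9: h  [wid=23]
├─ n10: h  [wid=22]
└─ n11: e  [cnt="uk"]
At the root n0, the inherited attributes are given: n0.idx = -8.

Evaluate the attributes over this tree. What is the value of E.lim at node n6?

1. n0.idx = -8  [given at root]
2. n1.pre = true  [S.idx > -9]
3. n1.fin = 6  [6]
4. n2.idx = 20  [B.fin * -1 + 26]
5. n3.wid = -4  [terminal]
6. n4.cnt = "wq"  [terminal]
7. n5.fin = false  [terminal]
8. n2.sig = 24  [S.idx + 4]
9. n2.depth = 15  [15]
10. n6.wid = 5  [S.depth + B.fin - 16]
11. n6.acc = true  [B.pre == true]
12. n6.lim = 16  [(if B.pre then B.fin else S.sig) + 10]
13. n7.fin = false  [terminal]
14. n8.fin = false  [terminal]
15. n6.fin = "mm"  ["mm"]
16. n9.wid = 23  [terminal]
17. n1.sig = "mmm"  ["m" ++ E.fin]
18. n10.wid = 22  [terminal]
19. n11.cnt = "uk"  [terminal]
20. n0.sig = -8  [len(B.sig) - 11]
21. n0.depth = 13  [13]

16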